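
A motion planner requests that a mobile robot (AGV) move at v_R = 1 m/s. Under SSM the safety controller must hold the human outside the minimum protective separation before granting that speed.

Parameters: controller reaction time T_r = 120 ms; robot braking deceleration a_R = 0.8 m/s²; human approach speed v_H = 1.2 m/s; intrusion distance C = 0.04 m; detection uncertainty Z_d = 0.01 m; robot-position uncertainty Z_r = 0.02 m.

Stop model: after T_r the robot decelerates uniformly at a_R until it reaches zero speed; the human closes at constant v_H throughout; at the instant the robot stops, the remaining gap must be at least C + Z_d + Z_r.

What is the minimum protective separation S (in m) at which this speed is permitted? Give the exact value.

T_s = v_R/a_R = 1/(4/5) = 1.2500 s
robot in T_r: 1.0000·0.1200 = 0.1200 m
braking distance = 1.0000²/(2·0.8000) = 0.6250 m
human closes 1.2000·1.3700 = 1.6440 m
margins: 0.0400+0.0100+0.0200 = 0.0700 m
S_min ≈ 0.1200+0.6250+1.6440+0.0700  ⇒  S_min = 2459/1000 m

S_min = 2459/1000 m = 2.4590 m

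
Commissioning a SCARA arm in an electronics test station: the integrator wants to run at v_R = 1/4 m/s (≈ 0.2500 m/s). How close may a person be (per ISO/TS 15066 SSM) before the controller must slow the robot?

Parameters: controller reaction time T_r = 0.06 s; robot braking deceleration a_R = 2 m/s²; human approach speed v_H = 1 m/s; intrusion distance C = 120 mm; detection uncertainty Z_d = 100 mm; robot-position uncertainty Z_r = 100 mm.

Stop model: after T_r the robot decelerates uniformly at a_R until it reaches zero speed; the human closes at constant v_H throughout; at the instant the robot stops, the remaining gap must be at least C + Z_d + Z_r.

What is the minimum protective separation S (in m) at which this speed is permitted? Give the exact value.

stop time T_s = (1/4)/2 = 0.1250 s
robot in T_r: 0.2500·0.0600 = 0.0150 m
braking distance = 0.2500²/(2·2.0000) = 0.0156 m
person approaches 1.0000·(0.0600+0.1250) = 0.1850 m
residual clearance needed = 0.1200+0.1000+0.1000 = 0.3200 m
S_min ≈ 0.0150+0.0156+0.1850+0.3200  ⇒  S_min = 857/1600 m

S_min = 857/1600 m = 0.5356 m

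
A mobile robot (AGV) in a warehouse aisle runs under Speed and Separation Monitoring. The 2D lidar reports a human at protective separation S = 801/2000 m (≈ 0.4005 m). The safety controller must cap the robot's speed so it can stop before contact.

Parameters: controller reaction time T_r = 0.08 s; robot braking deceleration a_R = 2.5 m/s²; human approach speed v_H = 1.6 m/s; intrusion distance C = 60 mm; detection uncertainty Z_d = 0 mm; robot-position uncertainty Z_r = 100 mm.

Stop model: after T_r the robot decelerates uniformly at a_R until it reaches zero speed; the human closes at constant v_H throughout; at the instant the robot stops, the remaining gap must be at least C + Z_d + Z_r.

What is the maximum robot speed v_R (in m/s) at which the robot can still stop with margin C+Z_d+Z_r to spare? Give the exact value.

at the boundary: (1/5)·v² + (18/25)·v + (-9/80) = 0
  disc = (18/25)² − 4·(1/5)·(-9/80) = 1521/2500 ; √disc = 39/50
  v_R = (−(18/25) + 39/50) / (2·(1/5)) = 3/20 m/s
check:
T_s = v_R/a_R = (3/20)/(5/2) = 0.0600 s
robot in T_r: 0.1500·0.0800 = 0.0120 m
braking distance = 0.1500²/(2·2.5000) = 0.0045 m
person approaches 1.6000·(0.0800+0.0600) = 0.2240 m
residual clearance needed = 0.0600+0.0000+0.1000 = 0.1600 m
sum ≈ 0.0120+0.0045+0.2240+0.1600 ≈ 0.4005 m = S ✓

v_R_max = 3/20 m/s = 0.1500 m/s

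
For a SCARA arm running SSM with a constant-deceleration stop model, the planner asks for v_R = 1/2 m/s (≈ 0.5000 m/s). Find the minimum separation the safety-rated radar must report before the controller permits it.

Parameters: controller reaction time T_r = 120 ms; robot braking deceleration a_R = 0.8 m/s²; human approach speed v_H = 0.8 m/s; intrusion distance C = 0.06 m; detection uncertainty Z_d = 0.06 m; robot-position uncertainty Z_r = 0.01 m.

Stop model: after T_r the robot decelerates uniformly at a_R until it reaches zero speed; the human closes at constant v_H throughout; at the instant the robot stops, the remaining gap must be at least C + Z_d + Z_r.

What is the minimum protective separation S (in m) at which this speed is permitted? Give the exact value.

braking lasts T_s = (1/2)/(4/5) = 0.6250 s
robot in T_r: 0.5000·0.1200 = 0.0600 m
robot covers 0.5000·0.6250 − ½·0.8000·0.6250² = 0.1562 m while stopping
person approaches 0.8000·(0.1200+0.6250) = 0.5960 m
margins: 0.0600+0.0600+0.0100 = 0.1300 m
S_min ≈ 0.0600+0.1562+0.5960+0.1300  ⇒  S_min = 3769/4000 m

S_min = 3769/4000 m = 0.9423 m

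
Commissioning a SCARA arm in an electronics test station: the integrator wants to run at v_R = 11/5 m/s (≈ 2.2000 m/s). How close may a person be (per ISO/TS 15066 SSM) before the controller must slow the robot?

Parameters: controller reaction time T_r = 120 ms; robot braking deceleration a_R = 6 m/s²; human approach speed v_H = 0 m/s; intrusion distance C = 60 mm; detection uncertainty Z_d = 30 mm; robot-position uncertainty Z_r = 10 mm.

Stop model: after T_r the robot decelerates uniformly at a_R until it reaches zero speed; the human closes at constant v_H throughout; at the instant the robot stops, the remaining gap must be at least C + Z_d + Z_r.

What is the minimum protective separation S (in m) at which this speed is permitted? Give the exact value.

S_min = 1151/1500 m = 0.7673 m

braking lasts T_s = (11/5)/6 = 0.3667 s
robot covers v_R·T_r = 2.2000·0.1200 = 0.2640 m before braking
robot covers 2.2000·0.3667 − ½·6.0000·0.3667² = 0.4033 m while stopping
human over T_r+T_s: 0.0000·(0.1200+0.3667) = 0.0000 m
margins: 0.0600+0.0300+0.0100 = 0.1000 m
S_min ≈ 0.2640+0.4033+0.0000+0.1000  ⇒  S_min = 1151/1500 m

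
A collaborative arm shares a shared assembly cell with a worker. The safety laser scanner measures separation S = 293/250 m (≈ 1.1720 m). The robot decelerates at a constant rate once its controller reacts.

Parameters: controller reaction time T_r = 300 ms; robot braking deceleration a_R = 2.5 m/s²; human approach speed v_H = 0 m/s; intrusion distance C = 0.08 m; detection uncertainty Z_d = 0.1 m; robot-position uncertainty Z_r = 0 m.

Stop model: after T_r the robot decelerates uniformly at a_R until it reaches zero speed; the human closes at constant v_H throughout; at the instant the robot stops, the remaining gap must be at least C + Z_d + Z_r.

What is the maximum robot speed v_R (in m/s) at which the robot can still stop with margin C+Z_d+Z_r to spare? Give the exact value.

quadratic (1/5)·v² + (3/10)·v + (-124/125) = 0
  disc = (3/10)² − 4·(1/5)·(-124/125) = 2209/2500 ; √disc = 47/50
  v_R = (−(3/10) + 47/50) / (2·(1/5)) = 8/5 m/s
check:
stop time T_s = (8/5)/(5/2) = 0.6400 s
robot in T_r: 1.6000·0.3000 = 0.4800 m
robot under decel: 1.6000²/(2·2.5000) = 0.5120 m
human closes 0.0000·0.9400 = 0.0000 m
C+Z_d+Z_r = 0.0800+0.1000+0.0000 = 0.1800 m
sum ≈ 0.4800+0.5120+0.0000+0.1800 ≈ 1.1720 m = S ✓

v_R_max = 8/5 m/s = 1.6000 m/s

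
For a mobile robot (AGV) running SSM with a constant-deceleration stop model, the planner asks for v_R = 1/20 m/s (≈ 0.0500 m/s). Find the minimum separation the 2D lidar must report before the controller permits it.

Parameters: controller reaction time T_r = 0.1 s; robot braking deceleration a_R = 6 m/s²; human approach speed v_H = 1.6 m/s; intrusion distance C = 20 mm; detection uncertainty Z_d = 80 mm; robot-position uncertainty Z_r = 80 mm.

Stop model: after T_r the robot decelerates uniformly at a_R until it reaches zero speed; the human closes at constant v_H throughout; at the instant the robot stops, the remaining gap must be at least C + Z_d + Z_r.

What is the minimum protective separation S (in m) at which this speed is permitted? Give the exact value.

S_min = 1721/4800 m = 0.3585 m

stop time T_s = (1/20)/6 = 0.0083 s
robot in T_r: 0.0500·0.1000 = 0.0050 m
robot covers 0.0500·0.0083 − ½·6.0000·0.0083² = 0.0002 m while stopping
human over T_r+T_s: 1.6000·(0.1000+0.0083) = 0.1733 m
margins: 0.0200+0.0800+0.0800 = 0.1800 m
S_min ≈ 0.0050+0.0002+0.1733+0.1800  ⇒  S_min = 1721/4800 m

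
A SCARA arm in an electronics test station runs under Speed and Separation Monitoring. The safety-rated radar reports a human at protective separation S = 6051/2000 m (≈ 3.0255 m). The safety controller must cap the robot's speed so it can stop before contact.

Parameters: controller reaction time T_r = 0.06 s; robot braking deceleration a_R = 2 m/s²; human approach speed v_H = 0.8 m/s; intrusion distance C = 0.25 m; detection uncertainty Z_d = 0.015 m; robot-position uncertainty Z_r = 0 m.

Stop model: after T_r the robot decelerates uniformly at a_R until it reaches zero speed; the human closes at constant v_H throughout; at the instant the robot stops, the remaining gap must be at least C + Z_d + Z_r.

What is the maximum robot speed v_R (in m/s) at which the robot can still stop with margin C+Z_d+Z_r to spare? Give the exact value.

v_R_max = 5/2 m/s = 2.5000 m/s

at the boundary: (1/4)·v² + (23/50)·v + (-217/80) = 0
  disc = (23/50)² − 4·(1/4)·(-217/80) = 29241/10000 ; √disc = 171/100
  v_R = (−(23/50) + 171/100) / (2·(1/4)) = 5/2 m/s
check:
stop time T_s = (5/2)/2 = 1.2500 s
robot in T_r: 2.5000·0.0600 = 0.1500 m
robot covers 2.5000·1.2500 − ½·2.0000·1.2500² = 1.5625 m while stopping
human over T_r+T_s: 0.8000·(0.0600+1.2500) = 1.0480 m
residual clearance needed = 0.2500+0.0150+0.0000 = 0.2650 m
sum ≈ 0.1500+1.5625+1.0480+0.2650 ≈ 3.0255 m = S ✓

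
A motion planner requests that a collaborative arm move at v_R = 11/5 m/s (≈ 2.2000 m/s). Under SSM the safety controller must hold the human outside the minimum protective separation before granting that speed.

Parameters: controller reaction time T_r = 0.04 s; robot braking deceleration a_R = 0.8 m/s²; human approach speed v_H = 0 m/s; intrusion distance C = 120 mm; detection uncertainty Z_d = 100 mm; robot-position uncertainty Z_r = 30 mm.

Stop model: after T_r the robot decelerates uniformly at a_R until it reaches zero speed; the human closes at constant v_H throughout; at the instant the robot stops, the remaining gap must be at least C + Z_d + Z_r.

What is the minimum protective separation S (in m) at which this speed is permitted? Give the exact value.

S_min = 3363/1000 m = 3.3630 m

T_s = v_R/a_R = (11/5)/(4/5) = 2.7500 s
robot covers v_R·T_r = 2.2000·0.0400 = 0.0880 m before braking
braking distance = 2.2000²/(2·0.8000) = 3.0250 m
human closes 0.0000·2.7900 = 0.0000 m
margins: 0.1200+0.1000+0.0300 = 0.2500 m
S_min ≈ 0.0880+3.0250+0.0000+0.2500  ⇒  S_min = 3363/1000 m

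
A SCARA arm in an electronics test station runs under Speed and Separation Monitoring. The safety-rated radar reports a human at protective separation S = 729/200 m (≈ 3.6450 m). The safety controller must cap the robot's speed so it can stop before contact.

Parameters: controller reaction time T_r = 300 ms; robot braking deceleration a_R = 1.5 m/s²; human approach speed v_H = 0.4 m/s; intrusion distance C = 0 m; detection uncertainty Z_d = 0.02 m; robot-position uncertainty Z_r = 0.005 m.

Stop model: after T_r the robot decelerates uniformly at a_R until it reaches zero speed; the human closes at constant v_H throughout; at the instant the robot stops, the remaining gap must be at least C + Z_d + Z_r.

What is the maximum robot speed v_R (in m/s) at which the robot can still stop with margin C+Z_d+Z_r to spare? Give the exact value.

quadratic (1/3)·v² + (17/30)·v + (-7/2) = 0
  disc = (17/30)² − 4·(1/3)·(-7/2) = 4489/900 ; √disc = 67/30
  v_R = (−(17/30) + 67/30) / (2·(1/3)) = 5/2 m/s
check:
stop time T_s = (5/2)/(3/2) = 1.6667 s
robot in T_r: 2.5000·0.3000 = 0.7500 m
robot covers 2.5000·1.6667 − ½·1.5000·1.6667² = 2.0833 m while stopping
human over T_r+T_s: 0.4000·(0.3000+1.6667) = 0.7867 m
margins: 0.0000+0.0200+0.0050 = 0.0250 m
sum ≈ 0.7500+2.0833+0.7867+0.0250 ≈ 3.6450 m = S ✓

v_R_max = 5/2 m/s = 2.5000 m/s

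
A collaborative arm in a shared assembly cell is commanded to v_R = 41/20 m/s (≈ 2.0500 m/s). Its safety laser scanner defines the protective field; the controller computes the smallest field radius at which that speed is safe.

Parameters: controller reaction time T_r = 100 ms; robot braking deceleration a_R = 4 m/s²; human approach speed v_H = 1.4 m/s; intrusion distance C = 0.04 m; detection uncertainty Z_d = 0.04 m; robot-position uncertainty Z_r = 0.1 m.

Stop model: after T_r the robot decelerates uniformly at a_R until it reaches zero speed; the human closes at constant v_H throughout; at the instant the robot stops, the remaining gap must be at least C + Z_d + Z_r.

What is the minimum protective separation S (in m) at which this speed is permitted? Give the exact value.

braking lasts T_s = (41/20)/4 = 0.5125 s
robot in T_r: 2.0500·0.1000 = 0.2050 m
braking distance = 2.0500²/(2·4.0000) = 0.5253 m
human over T_r+T_s: 1.4000·(0.1000+0.5125) = 0.8575 m
C+Z_d+Z_r = 0.0400+0.0400+0.1000 = 0.1800 m
S_min ≈ 0.2050+0.5253+0.8575+0.1800  ⇒  S_min = 5657/3200 m

S_min = 5657/3200 m = 1.7678 m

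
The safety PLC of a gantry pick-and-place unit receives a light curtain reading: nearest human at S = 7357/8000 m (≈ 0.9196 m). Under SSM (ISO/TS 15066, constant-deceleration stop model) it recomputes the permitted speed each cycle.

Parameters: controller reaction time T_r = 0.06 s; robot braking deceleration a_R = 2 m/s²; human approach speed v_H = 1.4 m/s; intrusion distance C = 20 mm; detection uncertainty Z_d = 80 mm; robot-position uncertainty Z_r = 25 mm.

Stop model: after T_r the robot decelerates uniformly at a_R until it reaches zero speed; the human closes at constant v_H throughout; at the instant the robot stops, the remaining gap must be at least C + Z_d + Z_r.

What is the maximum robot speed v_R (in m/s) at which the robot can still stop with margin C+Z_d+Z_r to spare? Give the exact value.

v_R_max = 3/4 m/s = 0.7500 m/s

at the boundary: (1/4)·v² + (19/25)·v + (-1137/1600) = 0
  disc = (19/25)² − 4·(1/4)·(-1137/1600) = 51529/40000 ; √disc = 227/200
  v_R = (−(19/25) + 227/200) / (2·(1/4)) = 3/4 m/s
check:
stop time T_s = (3/4)/2 = 0.3750 s
reaction-phase robot travel = 0.7500·0.0600 = 0.0450 m
braking distance = 0.7500²/(2·2.0000) = 0.1406 m
human closes 1.4000·0.4350 = 0.6090 m
margins: 0.0200+0.0800+0.0250 = 0.1250 m
sum ≈ 0.0450+0.1406+0.6090+0.1250 ≈ 0.9196 m = S ✓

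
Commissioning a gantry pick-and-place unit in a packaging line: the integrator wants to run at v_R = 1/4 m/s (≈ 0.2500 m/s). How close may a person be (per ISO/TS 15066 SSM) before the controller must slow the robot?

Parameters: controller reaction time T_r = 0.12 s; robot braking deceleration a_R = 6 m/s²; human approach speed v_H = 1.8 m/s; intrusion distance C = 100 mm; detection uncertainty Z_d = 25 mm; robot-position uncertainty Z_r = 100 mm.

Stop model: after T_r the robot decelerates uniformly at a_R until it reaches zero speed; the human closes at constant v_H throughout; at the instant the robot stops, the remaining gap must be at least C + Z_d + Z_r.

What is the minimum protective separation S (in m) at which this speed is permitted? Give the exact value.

stop time T_s = (1/4)/6 = 0.0417 s
robot in T_r: 0.2500·0.1200 = 0.0300 m
braking distance = 0.2500²/(2·6.0000) = 0.0052 m
human closes 1.8000·0.1617 = 0.2910 m
margins: 0.1000+0.0250+0.1000 = 0.2250 m
S_min ≈ 0.0300+0.0052+0.2910+0.2250  ⇒  S_min = 13229/24000 m

S_min = 13229/24000 m = 0.5512 m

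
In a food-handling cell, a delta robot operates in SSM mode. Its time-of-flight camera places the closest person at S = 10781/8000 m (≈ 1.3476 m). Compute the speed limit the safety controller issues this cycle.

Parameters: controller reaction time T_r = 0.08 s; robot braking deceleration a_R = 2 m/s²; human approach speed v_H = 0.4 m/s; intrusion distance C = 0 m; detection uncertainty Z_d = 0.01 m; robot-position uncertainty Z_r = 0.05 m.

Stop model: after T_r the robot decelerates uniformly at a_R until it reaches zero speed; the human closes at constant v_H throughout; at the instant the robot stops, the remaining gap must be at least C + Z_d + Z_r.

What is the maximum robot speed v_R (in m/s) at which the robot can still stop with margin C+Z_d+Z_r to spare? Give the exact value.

v_R_max = 7/4 m/s = 1.7500 m/s

at the boundary: (1/4)·v² + (7/25)·v + (-2009/1600) = 0
  disc = (7/25)² − 4·(1/4)·(-2009/1600) = 53361/40000 ; √disc = 231/200
  v_R = (−(7/25) + 231/200) / (2·(1/4)) = 7/4 m/s
check:
braking lasts T_s = (7/4)/2 = 0.8750 s
robot in T_r: 1.7500·0.0800 = 0.1400 m
braking distance = 1.7500²/(2·2.0000) = 0.7656 m
person approaches 0.4000·(0.0800+0.8750) = 0.3820 m
residual clearance needed = 0.0000+0.0100+0.0500 = 0.0600 m
sum ≈ 0.1400+0.7656+0.3820+0.0600 ≈ 1.3476 m = S ✓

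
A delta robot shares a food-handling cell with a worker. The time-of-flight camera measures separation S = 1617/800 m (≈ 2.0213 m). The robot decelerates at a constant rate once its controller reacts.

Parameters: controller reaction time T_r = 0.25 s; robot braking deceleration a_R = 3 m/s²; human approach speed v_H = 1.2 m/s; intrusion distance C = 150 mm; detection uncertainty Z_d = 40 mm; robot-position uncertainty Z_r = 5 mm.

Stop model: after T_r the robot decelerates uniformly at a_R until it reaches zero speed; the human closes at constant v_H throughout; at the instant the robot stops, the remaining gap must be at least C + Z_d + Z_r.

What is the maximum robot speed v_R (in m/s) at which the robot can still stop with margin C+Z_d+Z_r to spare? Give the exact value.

quadratic (1/6)·v² + (13/20)·v + (-1221/800) = 0
  disc = (13/20)² − 4·(1/6)·(-1221/800) = 36/25 ; √disc = 6/5
  v_R = (−(13/20) + 6/5) / (2·(1/6)) = 33/20 m/s
check:
braking lasts T_s = (33/20)/3 = 0.5500 s
robot in T_r: 1.6500·0.2500 = 0.4125 m
robot under decel: 1.6500²/(2·3.0000) = 0.4537 m
human over T_r+T_s: 1.2000·(0.2500+0.5500) = 0.9600 m
residual clearance needed = 0.1500+0.0400+0.0050 = 0.1950 m
sum ≈ 0.4125+0.4537+0.9600+0.1950 ≈ 2.0213 m = S ✓

v_R_max = 33/20 m/s = 1.6500 m/s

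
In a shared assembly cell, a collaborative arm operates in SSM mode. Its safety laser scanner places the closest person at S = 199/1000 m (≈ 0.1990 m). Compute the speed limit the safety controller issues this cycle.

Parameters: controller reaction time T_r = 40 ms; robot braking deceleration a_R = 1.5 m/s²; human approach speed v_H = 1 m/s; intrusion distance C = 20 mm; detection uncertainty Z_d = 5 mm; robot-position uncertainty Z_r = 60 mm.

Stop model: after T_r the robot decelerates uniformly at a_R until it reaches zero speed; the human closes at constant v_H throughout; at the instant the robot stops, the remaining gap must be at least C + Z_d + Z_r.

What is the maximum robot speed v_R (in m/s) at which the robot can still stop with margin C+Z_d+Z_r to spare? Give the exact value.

v_R_max = 1/10 m/s = 0.1000 m/s

collect terms ⇒ (1/3)·v_R² + (53/75)·v_R + (-37/500) = 0
  disc = (53/75)² − 4·(1/3)·(-37/500) = 3364/5625 ; √disc = 58/75
  v_R = (−(53/75) + 58/75) / (2·(1/3)) = 1/10 m/s
check:
T_s = v_R/a_R = (1/10)/(3/2) = 0.0667 s
robot in T_r: 0.1000·0.0400 = 0.0040 m
robot under decel: 0.1000²/(2·1.5000) = 0.0033 m
human over T_r+T_s: 1.0000·(0.0400+0.0667) = 0.1067 m
C+Z_d+Z_r = 0.0200+0.0050+0.0600 = 0.0850 m
sum ≈ 0.0040+0.0033+0.1067+0.0850 ≈ 0.1990 m = S ✓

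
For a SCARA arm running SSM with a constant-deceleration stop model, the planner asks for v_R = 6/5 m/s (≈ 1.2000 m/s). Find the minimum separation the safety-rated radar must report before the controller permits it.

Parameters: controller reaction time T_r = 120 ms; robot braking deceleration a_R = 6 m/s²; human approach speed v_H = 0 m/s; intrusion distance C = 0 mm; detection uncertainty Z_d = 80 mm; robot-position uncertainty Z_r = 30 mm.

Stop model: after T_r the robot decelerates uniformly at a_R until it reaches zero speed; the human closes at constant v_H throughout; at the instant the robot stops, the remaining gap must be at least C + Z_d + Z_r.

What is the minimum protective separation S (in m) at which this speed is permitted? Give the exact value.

T_s = v_R/a_R = (6/5)/6 = 0.2000 s
robot covers v_R·T_r = 1.2000·0.1200 = 0.1440 m before braking
robot under decel: 1.2000²/(2·6.0000) = 0.1200 m
human closes 0.0000·0.3200 = 0.0000 m
margins: 0.0000+0.0800+0.0300 = 0.1100 m
S_min ≈ 0.1440+0.1200+0.0000+0.1100  ⇒  S_min = 187/500 m

S_min = 187/500 m = 0.3740 m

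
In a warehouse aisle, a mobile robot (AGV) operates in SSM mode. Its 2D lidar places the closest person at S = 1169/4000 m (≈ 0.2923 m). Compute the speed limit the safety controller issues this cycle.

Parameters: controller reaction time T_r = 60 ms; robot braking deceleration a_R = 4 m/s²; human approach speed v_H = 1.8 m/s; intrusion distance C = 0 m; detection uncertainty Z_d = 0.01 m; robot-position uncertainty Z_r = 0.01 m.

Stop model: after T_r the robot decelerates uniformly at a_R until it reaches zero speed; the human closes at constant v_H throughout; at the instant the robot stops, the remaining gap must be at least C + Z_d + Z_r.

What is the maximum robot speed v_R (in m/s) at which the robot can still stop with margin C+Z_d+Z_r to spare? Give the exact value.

v_R_max = 3/10 m/s = 0.3000 m/s

collect terms ⇒ (1/8)·v_R² + (51/100)·v_R + (-657/4000) = 0
  disc = (51/100)² − 4·(1/8)·(-657/4000) = 13689/40000 ; √disc = 117/200
  v_R = (−(51/100) + 117/200) / (2·(1/8)) = 3/10 m/s
check:
T_s = v_R/a_R = (3/10)/4 = 0.0750 s
reaction-phase robot travel = 0.3000·0.0600 = 0.0180 m
robot under decel: 0.3000²/(2·4.0000) = 0.0112 m
person approaches 1.8000·(0.0600+0.0750) = 0.2430 m
margins: 0.0000+0.0100+0.0100 = 0.0200 m
sum ≈ 0.0180+0.0112+0.2430+0.0200 ≈ 0.2923 m = S ✓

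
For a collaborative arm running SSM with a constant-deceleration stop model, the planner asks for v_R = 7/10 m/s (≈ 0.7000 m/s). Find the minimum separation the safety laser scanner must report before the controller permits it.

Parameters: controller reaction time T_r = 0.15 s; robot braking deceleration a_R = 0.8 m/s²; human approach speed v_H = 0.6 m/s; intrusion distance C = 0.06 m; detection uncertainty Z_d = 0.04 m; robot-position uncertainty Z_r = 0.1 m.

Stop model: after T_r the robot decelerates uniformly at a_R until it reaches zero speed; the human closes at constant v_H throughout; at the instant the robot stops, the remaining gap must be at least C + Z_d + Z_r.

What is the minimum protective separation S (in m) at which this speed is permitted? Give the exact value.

S_min = 981/800 m = 1.2263 m

stop time T_s = (7/10)/(4/5) = 0.8750 s
robot covers v_R·T_r = 0.7000·0.1500 = 0.1050 m before braking
braking distance = 0.7000²/(2·0.8000) = 0.3063 m
human over T_r+T_s: 0.6000·(0.1500+0.8750) = 0.6150 m
residual clearance needed = 0.0600+0.0400+0.1000 = 0.2000 m
S_min ≈ 0.1050+0.3063+0.6150+0.2000  ⇒  S_min = 981/800 m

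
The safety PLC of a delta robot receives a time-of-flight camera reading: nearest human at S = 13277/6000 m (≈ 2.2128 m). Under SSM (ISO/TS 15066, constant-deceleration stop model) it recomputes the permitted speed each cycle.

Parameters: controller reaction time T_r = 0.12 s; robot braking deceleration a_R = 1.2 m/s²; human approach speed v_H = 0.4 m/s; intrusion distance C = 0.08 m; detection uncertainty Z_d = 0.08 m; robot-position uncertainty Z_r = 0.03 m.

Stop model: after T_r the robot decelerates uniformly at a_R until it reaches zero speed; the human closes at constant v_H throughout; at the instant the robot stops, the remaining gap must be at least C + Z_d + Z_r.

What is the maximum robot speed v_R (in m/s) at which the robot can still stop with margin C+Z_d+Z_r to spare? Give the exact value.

v_R_max = 17/10 m/s = 1.7000 m/s

collect terms ⇒ (5/12)·v_R² + (34/75)·v_R + (-11849/6000) = 0
  disc = (34/75)² − 4·(5/12)·(-11849/6000) = 34969/10000 ; √disc = 187/100
  v_R = (−(34/75) + 187/100) / (2·(5/12)) = 17/10 m/s
check:
braking lasts T_s = (17/10)/(6/5) = 1.4167 s
reaction-phase robot travel = 1.7000·0.1200 = 0.2040 m
robot covers 1.7000·1.4167 − ½·1.2000·1.4167² = 1.2042 m while stopping
person approaches 0.4000·(0.1200+1.4167) = 0.6147 m
residual clearance needed = 0.0800+0.0800+0.0300 = 0.1900 m
sum ≈ 0.2040+1.2042+0.6147+0.1900 ≈ 2.2128 m = S ✓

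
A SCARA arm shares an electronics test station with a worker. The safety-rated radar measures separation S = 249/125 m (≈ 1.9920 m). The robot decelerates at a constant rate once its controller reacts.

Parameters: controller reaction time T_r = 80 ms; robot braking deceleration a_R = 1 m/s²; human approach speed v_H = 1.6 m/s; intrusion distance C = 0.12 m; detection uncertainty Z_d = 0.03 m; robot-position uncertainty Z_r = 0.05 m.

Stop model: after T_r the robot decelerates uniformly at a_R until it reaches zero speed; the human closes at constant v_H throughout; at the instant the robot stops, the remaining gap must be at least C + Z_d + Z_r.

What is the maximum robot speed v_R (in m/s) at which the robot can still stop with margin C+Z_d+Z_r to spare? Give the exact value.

at the boundary: (1/2)·v² + (42/25)·v + (-208/125) = 0
  disc = (42/25)² − 4·(1/2)·(-208/125) = 3844/625 ; √disc = 62/25
  v_R = (−(42/25) + 62/25) / (2·(1/2)) = 4/5 m/s
check:
T_s = v_R/a_R = (4/5)/1 = 0.8000 s
robot covers v_R·T_r = 0.8000·0.0800 = 0.0640 m before braking
braking distance = 0.8000²/(2·1.0000) = 0.3200 m
human over T_r+T_s: 1.6000·(0.0800+0.8000) = 1.4080 m
C+Z_d+Z_r = 0.1200+0.0300+0.0500 = 0.2000 m
sum ≈ 0.0640+0.3200+1.4080+0.2000 ≈ 1.9920 m = S ✓

v_R_max = 4/5 m/s = 0.8000 m/s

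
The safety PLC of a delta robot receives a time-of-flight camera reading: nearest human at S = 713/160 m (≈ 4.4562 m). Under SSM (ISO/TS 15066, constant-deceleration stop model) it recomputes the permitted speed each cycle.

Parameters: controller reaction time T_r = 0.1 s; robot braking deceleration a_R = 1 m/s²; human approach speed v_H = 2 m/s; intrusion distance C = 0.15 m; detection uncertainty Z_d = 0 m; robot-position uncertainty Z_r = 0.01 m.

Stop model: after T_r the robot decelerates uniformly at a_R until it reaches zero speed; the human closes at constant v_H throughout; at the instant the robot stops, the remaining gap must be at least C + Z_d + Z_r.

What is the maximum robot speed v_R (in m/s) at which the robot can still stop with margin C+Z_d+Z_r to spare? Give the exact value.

v_R_max = 29/20 m/s = 1.4500 m/s

at the boundary: (1/2)·v² + (21/10)·v + (-3277/800) = 0
  disc = (21/10)² − 4·(1/2)·(-3277/800) = 5041/400 ; √disc = 71/20
  v_R = (−(21/10) + 71/20) / (2·(1/2)) = 29/20 m/s
check:
stop time T_s = (29/20)/1 = 1.4500 s
robot in T_r: 1.4500·0.1000 = 0.1450 m
robot under decel: 1.4500²/(2·1.0000) = 1.0513 m
human closes 2.0000·1.5500 = 3.1000 m
C+Z_d+Z_r = 0.1500+0.0000+0.0100 = 0.1600 m
sum ≈ 0.1450+1.0513+3.1000+0.1600 ≈ 4.4562 m = S ✓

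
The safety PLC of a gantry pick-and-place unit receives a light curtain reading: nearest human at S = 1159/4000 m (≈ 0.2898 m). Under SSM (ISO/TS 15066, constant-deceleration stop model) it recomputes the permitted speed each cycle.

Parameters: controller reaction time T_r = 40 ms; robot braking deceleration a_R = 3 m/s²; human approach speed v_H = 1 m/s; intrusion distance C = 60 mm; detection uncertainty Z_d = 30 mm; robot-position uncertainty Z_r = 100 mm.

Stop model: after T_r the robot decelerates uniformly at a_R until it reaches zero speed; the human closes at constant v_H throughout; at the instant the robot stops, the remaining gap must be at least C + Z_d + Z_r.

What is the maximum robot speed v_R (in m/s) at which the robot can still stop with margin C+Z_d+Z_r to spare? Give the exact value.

v_R_max = 3/20 m/s = 0.1500 m/s

quadratic (1/6)·v² + (28/75)·v + (-239/4000) = 0
  disc = (28/75)² − 4·(1/6)·(-239/4000) = 16129/90000 ; √disc = 127/300
  v_R = (−(28/75) + 127/300) / (2·(1/6)) = 3/20 m/s
check:
braking lasts T_s = (3/20)/3 = 0.0500 s
robot covers v_R·T_r = 0.1500·0.0400 = 0.0060 m before braking
braking distance = 0.1500²/(2·3.0000) = 0.0037 m
person approaches 1.0000·(0.0400+0.0500) = 0.0900 m
residual clearance needed = 0.0600+0.0300+0.1000 = 0.1900 m
sum ≈ 0.0060+0.0037+0.0900+0.1900 ≈ 0.2898 m = S ✓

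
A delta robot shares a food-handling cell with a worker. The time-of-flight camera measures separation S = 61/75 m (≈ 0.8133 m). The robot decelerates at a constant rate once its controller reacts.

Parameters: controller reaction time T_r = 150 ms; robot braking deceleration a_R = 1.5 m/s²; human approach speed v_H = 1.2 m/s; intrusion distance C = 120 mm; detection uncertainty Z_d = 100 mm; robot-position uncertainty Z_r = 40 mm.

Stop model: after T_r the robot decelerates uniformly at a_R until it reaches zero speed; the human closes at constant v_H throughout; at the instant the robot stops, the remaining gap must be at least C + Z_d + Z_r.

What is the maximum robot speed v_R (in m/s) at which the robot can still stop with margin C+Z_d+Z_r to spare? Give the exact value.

quadratic (1/3)·v² + (19/20)·v + (-28/75) = 0
  disc = (19/20)² − 4·(1/3)·(-28/75) = 5041/3600 ; √disc = 71/60
  v_R = (−(19/20) + 71/60) / (2·(1/3)) = 7/20 m/s
check:
braking lasts T_s = (7/20)/(3/2) = 0.2333 s
reaction-phase robot travel = 0.3500·0.1500 = 0.0525 m
robot under decel: 0.3500²/(2·1.5000) = 0.0408 m
person approaches 1.2000·(0.1500+0.2333) = 0.4600 m
margins: 0.1200+0.1000+0.0400 = 0.2600 m
sum ≈ 0.0525+0.0408+0.4600+0.2600 ≈ 0.8133 m = S ✓

v_R_max = 7/20 m/s = 0.3500 m/s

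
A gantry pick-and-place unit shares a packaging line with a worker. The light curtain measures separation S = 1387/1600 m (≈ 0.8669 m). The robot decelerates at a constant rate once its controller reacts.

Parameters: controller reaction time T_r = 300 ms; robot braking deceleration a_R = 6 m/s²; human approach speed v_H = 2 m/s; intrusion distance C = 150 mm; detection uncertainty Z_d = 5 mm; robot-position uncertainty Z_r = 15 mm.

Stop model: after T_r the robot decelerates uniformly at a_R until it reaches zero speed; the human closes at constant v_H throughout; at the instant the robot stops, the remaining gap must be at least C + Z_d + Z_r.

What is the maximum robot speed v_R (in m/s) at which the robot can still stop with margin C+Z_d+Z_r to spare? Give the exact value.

at the boundary: (1/12)·v² + (19/30)·v + (-31/320) = 0
  disc = (19/30)² − 4·(1/12)·(-31/320) = 6241/14400 ; √disc = 79/120
  v_R = (−(19/30) + 79/120) / (2·(1/12)) = 3/20 m/s
check:
T_s = v_R/a_R = (3/20)/6 = 0.0250 s
robot covers v_R·T_r = 0.1500·0.3000 = 0.0450 m before braking
robot covers 0.1500·0.0250 − ½·6.0000·0.0250² = 0.0019 m while stopping
human closes 2.0000·0.3250 = 0.6500 m
residual clearance needed = 0.1500+0.0050+0.0150 = 0.1700 m
sum ≈ 0.0450+0.0019+0.6500+0.1700 ≈ 0.8669 m = S ✓

v_R_max = 3/20 m/s = 0.1500 m/s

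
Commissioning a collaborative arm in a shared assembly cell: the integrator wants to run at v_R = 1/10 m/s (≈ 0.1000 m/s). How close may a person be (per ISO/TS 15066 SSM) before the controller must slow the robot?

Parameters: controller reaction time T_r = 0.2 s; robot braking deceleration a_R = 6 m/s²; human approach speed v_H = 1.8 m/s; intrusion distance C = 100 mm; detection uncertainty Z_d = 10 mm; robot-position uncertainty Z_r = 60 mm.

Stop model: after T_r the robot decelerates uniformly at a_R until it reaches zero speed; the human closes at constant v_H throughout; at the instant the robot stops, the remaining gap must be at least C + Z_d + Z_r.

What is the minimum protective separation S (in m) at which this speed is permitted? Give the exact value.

braking lasts T_s = (1/10)/6 = 0.0167 s
reaction-phase robot travel = 0.1000·0.2000 = 0.0200 m
braking distance = 0.1000²/(2·6.0000) = 0.0008 m
person approaches 1.8000·(0.2000+0.0167) = 0.3900 m
margins: 0.1000+0.0100+0.0600 = 0.1700 m
S_min ≈ 0.0200+0.0008+0.3900+0.1700  ⇒  S_min = 697/1200 m

S_min = 697/1200 m = 0.5808 m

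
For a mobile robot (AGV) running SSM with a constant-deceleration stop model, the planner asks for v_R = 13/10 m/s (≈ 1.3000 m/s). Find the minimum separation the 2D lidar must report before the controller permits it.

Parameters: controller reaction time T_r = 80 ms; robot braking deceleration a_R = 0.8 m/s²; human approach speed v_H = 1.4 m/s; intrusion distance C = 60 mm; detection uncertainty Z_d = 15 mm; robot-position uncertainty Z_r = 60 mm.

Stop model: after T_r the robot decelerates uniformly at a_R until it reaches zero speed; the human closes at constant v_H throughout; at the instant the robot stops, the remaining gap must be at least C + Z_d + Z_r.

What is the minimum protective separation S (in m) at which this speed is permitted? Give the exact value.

S_min = 14729/4000 m = 3.6822 m

T_s = v_R/a_R = (13/10)/(4/5) = 1.6250 s
robot covers v_R·T_r = 1.3000·0.0800 = 0.1040 m before braking
robot under decel: 1.3000²/(2·0.8000) = 1.0562 m
person approaches 1.4000·(0.0800+1.6250) = 2.3870 m
residual clearance needed = 0.0600+0.0150+0.0600 = 0.1350 m
S_min ≈ 0.1040+1.0562+2.3870+0.1350  ⇒  S_min = 14729/4000 m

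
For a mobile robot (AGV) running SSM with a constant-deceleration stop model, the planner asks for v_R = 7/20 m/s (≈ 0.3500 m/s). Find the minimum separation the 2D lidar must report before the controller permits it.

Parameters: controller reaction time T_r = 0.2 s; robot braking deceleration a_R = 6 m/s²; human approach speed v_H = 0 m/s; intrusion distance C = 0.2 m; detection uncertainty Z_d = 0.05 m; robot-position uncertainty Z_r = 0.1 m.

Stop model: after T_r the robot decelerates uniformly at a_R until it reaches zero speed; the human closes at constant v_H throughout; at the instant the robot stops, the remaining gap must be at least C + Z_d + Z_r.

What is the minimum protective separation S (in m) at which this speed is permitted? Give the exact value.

stop time T_s = (7/20)/6 = 0.0583 s
robot in T_r: 0.3500·0.2000 = 0.0700 m
robot covers 0.3500·0.0583 − ½·6.0000·0.0583² = 0.0102 m while stopping
person approaches 0.0000·(0.2000+0.0583) = 0.0000 m
residual clearance needed = 0.2000+0.0500+0.1000 = 0.3500 m
S_min ≈ 0.0700+0.0102+0.0000+0.3500  ⇒  S_min = 413/960 m

S_min = 413/960 m = 0.4302 m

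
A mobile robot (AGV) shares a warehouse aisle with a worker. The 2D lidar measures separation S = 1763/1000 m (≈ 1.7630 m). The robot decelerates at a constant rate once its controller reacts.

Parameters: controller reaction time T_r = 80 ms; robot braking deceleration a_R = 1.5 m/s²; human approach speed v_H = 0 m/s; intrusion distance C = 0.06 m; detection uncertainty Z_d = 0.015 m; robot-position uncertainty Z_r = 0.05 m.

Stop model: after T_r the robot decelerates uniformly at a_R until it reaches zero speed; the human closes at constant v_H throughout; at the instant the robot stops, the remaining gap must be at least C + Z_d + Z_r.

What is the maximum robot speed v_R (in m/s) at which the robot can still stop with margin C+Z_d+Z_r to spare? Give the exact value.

v_R_max = 21/10 m/s = 2.1000 m/s

quadratic (1/3)·v² + (2/25)·v + (-819/500) = 0
  disc = (2/25)² − 4·(1/3)·(-819/500) = 1369/625 ; √disc = 37/25
  v_R = (−(2/25) + 37/25) / (2·(1/3)) = 21/10 m/s
check:
T_s = v_R/a_R = (21/10)/(3/2) = 1.4000 s
robot covers v_R·T_r = 2.1000·0.0800 = 0.1680 m before braking
robot covers 2.1000·1.4000 − ½·1.5000·1.4000² = 1.4700 m while stopping
human closes 0.0000·1.4800 = 0.0000 m
residual clearance needed = 0.0600+0.0150+0.0500 = 0.1250 m
sum ≈ 0.1680+1.4700+0.0000+0.1250 ≈ 1.7630 m = S ✓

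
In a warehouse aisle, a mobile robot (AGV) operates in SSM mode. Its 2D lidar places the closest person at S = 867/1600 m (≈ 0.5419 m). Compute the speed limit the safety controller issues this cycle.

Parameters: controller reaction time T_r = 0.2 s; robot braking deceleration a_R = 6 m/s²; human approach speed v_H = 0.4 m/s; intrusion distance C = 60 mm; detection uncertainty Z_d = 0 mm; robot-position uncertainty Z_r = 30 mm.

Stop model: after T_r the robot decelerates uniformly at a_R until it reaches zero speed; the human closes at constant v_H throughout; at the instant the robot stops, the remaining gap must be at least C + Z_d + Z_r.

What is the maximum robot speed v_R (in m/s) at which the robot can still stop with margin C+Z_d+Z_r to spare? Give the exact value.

v_R_max = 21/20 m/s = 1.0500 m/s

quadratic (1/12)·v² + (4/15)·v + (-119/320) = 0
  disc = (4/15)² − 4·(1/12)·(-119/320) = 2809/14400 ; √disc = 53/120
  v_R = (−(4/15) + 53/120) / (2·(1/12)) = 21/20 m/s
check:
stop time T_s = (21/20)/6 = 0.1750 s
robot covers v_R·T_r = 1.0500·0.2000 = 0.2100 m before braking
robot covers 1.0500·0.1750 − ½·6.0000·0.1750² = 0.0919 m while stopping
human over T_r+T_s: 0.4000·(0.2000+0.1750) = 0.1500 m
margins: 0.0600+0.0000+0.0300 = 0.0900 m
sum ≈ 0.2100+0.0919+0.1500+0.0900 ≈ 0.5419 m = S ✓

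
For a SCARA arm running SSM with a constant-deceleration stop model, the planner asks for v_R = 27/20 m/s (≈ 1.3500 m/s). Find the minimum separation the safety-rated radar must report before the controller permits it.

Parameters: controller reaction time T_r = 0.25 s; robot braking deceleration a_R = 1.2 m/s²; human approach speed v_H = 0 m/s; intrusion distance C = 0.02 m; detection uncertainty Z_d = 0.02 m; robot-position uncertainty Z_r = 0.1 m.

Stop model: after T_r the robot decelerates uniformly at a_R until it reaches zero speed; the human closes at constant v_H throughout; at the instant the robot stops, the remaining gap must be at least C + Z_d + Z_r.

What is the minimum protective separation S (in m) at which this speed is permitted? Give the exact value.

S_min = 1979/1600 m = 1.2369 m

stop time T_s = (27/20)/(6/5) = 1.1250 s
robot in T_r: 1.3500·0.2500 = 0.3375 m
robot covers 1.3500·1.1250 − ½·1.2000·1.1250² = 0.7594 m while stopping
person approaches 0.0000·(0.2500+1.1250) = 0.0000 m
margins: 0.0200+0.0200+0.1000 = 0.1400 m
S_min ≈ 0.3375+0.7594+0.0000+0.1400  ⇒  S_min = 1979/1600 m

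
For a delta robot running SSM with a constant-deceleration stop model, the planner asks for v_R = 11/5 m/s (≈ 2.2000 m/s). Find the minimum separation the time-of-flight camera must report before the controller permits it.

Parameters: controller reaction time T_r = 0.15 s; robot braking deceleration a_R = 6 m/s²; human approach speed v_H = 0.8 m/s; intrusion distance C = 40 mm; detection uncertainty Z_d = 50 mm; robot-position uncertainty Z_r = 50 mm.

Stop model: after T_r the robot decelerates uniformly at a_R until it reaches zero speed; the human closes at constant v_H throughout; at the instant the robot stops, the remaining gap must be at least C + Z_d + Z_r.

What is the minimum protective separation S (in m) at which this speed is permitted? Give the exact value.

braking lasts T_s = (11/5)/6 = 0.3667 s
robot covers v_R·T_r = 2.2000·0.1500 = 0.3300 m before braking
braking distance = 2.2000²/(2·6.0000) = 0.4033 m
human closes 0.8000·0.5167 = 0.4133 m
residual clearance needed = 0.0400+0.0500+0.0500 = 0.1400 m
S_min ≈ 0.3300+0.4033+0.4133+0.1400  ⇒  S_min = 193/150 m

S_min = 193/150 m = 1.2867 m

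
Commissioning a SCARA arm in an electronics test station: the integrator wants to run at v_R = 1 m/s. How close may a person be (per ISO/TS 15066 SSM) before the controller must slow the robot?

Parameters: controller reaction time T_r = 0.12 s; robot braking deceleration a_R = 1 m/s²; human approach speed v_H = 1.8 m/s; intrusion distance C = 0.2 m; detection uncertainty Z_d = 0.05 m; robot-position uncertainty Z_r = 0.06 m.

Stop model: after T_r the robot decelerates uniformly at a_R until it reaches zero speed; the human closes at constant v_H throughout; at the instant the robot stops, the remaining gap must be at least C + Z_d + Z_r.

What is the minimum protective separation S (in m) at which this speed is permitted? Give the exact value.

T_s = v_R/a_R = 1/1 = 1.0000 s
robot covers v_R·T_r = 1.0000·0.1200 = 0.1200 m before braking
robot covers 1.0000·1.0000 − ½·1.0000·1.0000² = 0.5000 m while stopping
human closes 1.8000·1.1200 = 2.0160 m
C+Z_d+Z_r = 0.2000+0.0500+0.0600 = 0.3100 m
S_min ≈ 0.1200+0.5000+2.0160+0.3100  ⇒  S_min = 1473/500 m

S_min = 1473/500 m = 2.9460 m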